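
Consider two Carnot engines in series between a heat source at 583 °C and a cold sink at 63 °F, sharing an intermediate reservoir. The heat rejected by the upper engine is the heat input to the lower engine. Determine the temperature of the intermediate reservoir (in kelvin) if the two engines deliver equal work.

T_m ≈ 573.3 K

T_H = 583 °C → 583 + 273.15 = 856.15 K.
T_C = 63 °F → (63 − 32) × 5/9 = 17.22 °C = 290.37 K.
For reversible stages Q_m = Q_H·(T_m/T_H). Setting W₁ = Q_H(1 − T_m/T_H) equal to W₂ = Q_m(1 − T_C/T_m) = Q_H·(T_m − T_C)/T_H gives T_H − T_m = T_m − T_C, so T_m = (T_H + T_C)/2 = (856.15 + 290.37)/2 = 573.3 K.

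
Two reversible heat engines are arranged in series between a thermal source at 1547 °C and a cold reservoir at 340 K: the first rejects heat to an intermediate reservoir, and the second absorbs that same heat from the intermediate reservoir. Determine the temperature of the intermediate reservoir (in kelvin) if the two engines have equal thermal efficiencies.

T_H = 1547 °C → 1547 + 273.15 = 1820.15 K.
Equal efficiencies require 1 − T_m/T_H = 1 − T_C/T_m, i.e. T_m/T_H = T_C/T_m, so T_m = √(T_H·T_C) = √(1820.15 × 340.00) = 787 K.

T_m ≈ 787 K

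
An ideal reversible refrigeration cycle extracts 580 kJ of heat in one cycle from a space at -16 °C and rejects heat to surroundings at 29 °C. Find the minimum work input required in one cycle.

T_H = 29 °C → 29 + 273.15 = 302.15 K.
T_C = -16 °C → -16 + 273.15 = 257.15 K.
The reversible coefficient of performance is COP_R = T_C/(T_H − T_C) = 257.15/45.00 = 5.7144.
W = Q_C/COP_R = 580/5.7144 = 101 kJ.

W_in ≈ 101 kJ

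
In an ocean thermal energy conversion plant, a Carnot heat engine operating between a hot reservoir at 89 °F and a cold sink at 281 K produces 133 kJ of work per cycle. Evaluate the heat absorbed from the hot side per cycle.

T_H = 89 °F → (89 − 32) × 5/9 = 31.67 °C = 304.82 K.
The Carnot efficiency is η = 1 − T_C/T_H = 1 − 281.00/304.82 = 0.0781.
Q_H = W/η = 133/0.0781 = 1700 kJ.

Q_H ≈ 1700 kJ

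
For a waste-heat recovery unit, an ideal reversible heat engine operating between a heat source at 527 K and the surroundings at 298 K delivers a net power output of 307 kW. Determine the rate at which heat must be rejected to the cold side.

For a reversible engine, η = 1 − T_C/T_H = 1 − 298.00/527.00 = 0.4345.
Since Q_C/Q_H = T_C/T_H and Q_H = W/η, Q_C = W·T_C/(T_H − T_C) = 307 × 298.00/229.00 = 400 kW.

Q̇_C ≈ 400 kW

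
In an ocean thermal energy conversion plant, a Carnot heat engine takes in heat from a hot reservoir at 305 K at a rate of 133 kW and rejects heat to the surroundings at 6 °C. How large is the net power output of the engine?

T_C = 6 °C → 6 + 273.15 = 279.15 K.
η_rev = 1 − T_C/T_H = 1 − 279.15/305.00 = 0.0848.
W = η·Q_H = 0.0848 × 133 = 11.27 kW.

Ẇ ≈ 11.27 kW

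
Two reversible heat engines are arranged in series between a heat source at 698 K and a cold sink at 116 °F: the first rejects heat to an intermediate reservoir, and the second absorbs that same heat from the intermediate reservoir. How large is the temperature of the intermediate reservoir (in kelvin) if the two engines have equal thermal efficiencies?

T_m ≈ 472.5 K

T_C = 116 °F → (116 − 32) × 5/9 = 46.67 °C = 319.82 K.
Equal efficiencies require 1 − T_m/T_H = 1 − T_C/T_m, i.e. T_m/T_H = T_C/T_m, so T_m = √(T_H·T_C) = √(698.00 × 319.82) = 472.5 K.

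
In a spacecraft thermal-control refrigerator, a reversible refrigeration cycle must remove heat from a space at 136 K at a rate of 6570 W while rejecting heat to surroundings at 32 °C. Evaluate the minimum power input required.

Ẇ_in ≈ 8170 W

T_H = 32 °C → 32 + 273.15 = 305.15 K.
Carnot COP: COP_R = T_C/(T_H − T_C) = 136.00/169.15 = 0.8040.
W = Q_C/COP_R = 6570/0.8040 = 8170 W.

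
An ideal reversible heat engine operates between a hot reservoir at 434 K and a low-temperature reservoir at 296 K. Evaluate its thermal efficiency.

η_rev = 1 − T_C/T_H = 1 − 296.00/434.00 = 0.318.

η ≈ 0.318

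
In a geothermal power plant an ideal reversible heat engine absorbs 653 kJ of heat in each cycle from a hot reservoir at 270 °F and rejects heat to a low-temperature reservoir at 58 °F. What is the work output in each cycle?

T_H = 270 °F → (270 − 32) × 5/9 = 132.22 °C = 405.37 K.
T_C = 58 °F → (58 − 32) × 5/9 = 14.44 °C = 287.59 K.
For a reversible engine, η = 1 − T_C/T_H = 1 − 287.59/405.37 = 0.2905.
W = η·Q_H = 0.2905 × 653 = 190 kJ.

W ≈ 190 kJ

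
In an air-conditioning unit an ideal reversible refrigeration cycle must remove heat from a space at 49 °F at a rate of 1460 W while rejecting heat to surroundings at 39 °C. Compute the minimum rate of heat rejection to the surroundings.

T_H = 39 °C → 39 + 273.15 = 312.15 K.
T_C = 49 °F → (49 − 32) × 5/9 = 9.44 °C = 282.59 K.
For a reversible cycle Q_H/Q_C = T_H/T_C, so Q_H = Q_C·T_H/T_C = 1460 × 312.15/282.59 = 1613 W.

Q̇_H ≈ 1613 W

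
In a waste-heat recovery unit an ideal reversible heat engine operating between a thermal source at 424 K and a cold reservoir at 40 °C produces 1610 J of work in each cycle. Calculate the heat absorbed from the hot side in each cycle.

Q_H ≈ 6158 J

T_C = 40 °C → 40 + 273.15 = 313.15 K.
The Carnot efficiency is η = 1 − T_C/T_H = 1 − 313.15/424.00 = 0.2614.
Q_H = W/η = 1610/0.2614 = 6158 J.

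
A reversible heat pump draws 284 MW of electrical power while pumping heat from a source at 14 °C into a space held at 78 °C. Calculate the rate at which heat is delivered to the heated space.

T_H = 78 °C → 78 + 273.15 = 351.15 K.
T_C = 14 °C → 14 + 273.15 = 287.15 K.
COP_HP = T_H/(T_H − T_C) = 351.15/64.00 = 5.4867.
Q_H = COP_HP · W = 5.4867 × 284 = 1560 MW.

Q̇_H ≈ 1560 MW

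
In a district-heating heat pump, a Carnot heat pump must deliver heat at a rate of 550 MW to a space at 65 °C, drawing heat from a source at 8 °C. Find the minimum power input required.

T_H = 65 °C → 65 + 273.15 = 338.15 K.
T_C = 8 °C → 8 + 273.15 = 281.15 K.
COP_HP = T_H/(T_H − T_C) = 338.15/57.00 = 5.9325.
W = Q_H/COP_HP = 550/5.9325 = 92.7 MW.

Ẇ_in ≈ 92.7 MW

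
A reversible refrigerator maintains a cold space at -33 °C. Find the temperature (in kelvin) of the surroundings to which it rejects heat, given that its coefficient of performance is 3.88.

T_C = -33 °C → -33 + 273.15 = 240.15 K.
COP_R = T_C/(T_H − T_C) ⇒ T_H = T_C·(1 + 1/COP_R) = 240.15 × (1 + 1/3.88) = 302 K.

T_H ≈ 302 K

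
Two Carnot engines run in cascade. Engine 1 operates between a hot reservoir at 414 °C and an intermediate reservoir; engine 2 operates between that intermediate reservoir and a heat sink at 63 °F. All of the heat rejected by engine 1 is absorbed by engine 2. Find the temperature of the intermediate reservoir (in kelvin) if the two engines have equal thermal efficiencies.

T_m ≈ 447 K

T_H = 414 °C → 414 + 273.15 = 687.15 K.
T_C = 63 °F → (63 − 32) × 5/9 = 17.22 °C = 290.37 K.
Equal efficiencies require 1 − T_m/T_H = 1 − T_C/T_m, i.e. T_m/T_H = T_C/T_m, so T_m = √(T_H·T_C) = √(687.15 × 290.37) = 447 K.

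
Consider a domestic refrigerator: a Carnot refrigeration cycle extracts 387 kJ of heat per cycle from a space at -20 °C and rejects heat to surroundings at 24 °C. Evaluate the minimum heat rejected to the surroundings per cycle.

T_H = 24 °C → 24 + 273.15 = 297.15 K.
T_C = -20 °C → -20 + 273.15 = 253.15 K.
For a reversible cycle Q_H/Q_C = T_H/T_C, so Q_H = Q_C·T_H/T_C = 387 × 297.15/253.15 = 454 kJ.

Q_H ≈ 454 kJ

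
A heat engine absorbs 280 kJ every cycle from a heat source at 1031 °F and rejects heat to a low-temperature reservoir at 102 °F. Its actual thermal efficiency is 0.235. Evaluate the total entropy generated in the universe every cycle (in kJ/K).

ΔS_univ ≈ 0.348 kJ/K

T_H = 1031 °F → (1031 − 32) × 5/9 = 555.00 °C = 828.15 K.
T_C = 102 °F → (102 − 32) × 5/9 = 38.89 °C = 312.04 K.
W = η·Q_H = 0.235 × 280 = 65.80 kJ, so Q_C = Q_H − W = 214.2 kJ.
Entropy balance on the reservoirs: −Q_H/T_H = -0.3381 kJ/K, +Q_C/T_C = 0.6865 kJ/K.
ΔS_univ = −Q_H/T_H + Q_C/T_C = 0.348 kJ/K (> 0, since η = 0.235 < η_Carnot = 0.623).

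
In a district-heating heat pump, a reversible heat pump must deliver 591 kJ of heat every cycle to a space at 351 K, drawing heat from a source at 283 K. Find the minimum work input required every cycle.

Reversible heating COP: COP_HP = T_H/(T_H − T_C) = 351.00/68.00 = 5.1618.
W = Q_H/COP_HP = 591/5.1618 = 114 kJ.

W_in ≈ 114 kJ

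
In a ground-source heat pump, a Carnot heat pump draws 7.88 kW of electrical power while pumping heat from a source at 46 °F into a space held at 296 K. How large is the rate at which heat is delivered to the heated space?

T_C = 46 °F → (46 − 32) × 5/9 = 7.78 °C = 280.93 K.
COP_HP = T_H/(T_H − T_C) = 296.00/15.07 = 19.6388.
Q_H = COP_HP · W = 19.6388 × 7.88 = 154.8 kW.

Q̇_H ≈ 154.8 kW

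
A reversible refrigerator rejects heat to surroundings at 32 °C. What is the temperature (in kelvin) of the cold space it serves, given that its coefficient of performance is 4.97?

T_C ≈ 254 K

T_H = 32 °C → 32 + 273.15 = 305.15 K.
COP_R = T_C/(T_H − T_C) ⇒ T_C = T_H·COP_R/(1 + COP_R) = 305.15 × 4.97/(1 + 4.97) = 254 K.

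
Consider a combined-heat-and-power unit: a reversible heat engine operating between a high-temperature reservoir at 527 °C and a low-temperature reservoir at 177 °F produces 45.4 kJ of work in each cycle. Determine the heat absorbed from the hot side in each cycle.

T_H = 527 °C → 527 + 273.15 = 800.15 K.
T_C = 177 °F → (177 − 32) × 5/9 = 80.56 °C = 353.71 K.
For a reversible engine, η = 1 − T_C/T_H = 1 − 353.71/800.15 = 0.5580.
Q_H = W/η = 45.4/0.5580 = 81.4 kJ.

Q_H ≈ 81.4 kJ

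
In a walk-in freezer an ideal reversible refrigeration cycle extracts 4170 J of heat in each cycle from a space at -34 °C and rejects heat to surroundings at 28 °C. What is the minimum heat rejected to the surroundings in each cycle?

Q_H ≈ 5250 J

T_H = 28 °C → 28 + 273.15 = 301.15 K.
T_C = -34 °C → -34 + 273.15 = 239.15 K.
For a reversible cycle Q_H/Q_C = T_H/T_C, so Q_H = Q_C·T_H/T_C = 4170 × 301.15/239.15 = 5250 J.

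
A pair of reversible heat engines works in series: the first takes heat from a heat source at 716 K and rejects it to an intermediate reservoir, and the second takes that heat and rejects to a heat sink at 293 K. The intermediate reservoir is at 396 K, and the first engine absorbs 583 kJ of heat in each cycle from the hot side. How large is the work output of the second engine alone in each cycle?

W₂ ≈ 83.9 kJ

Heat entering the second stage: Q_m = Q_H·(T_m/T_H) = 583 × 396.00/716.00 = 322 kJ.
Second-stage efficiency η₂ = 1 − T_C/T_m = 1 − 293.00/396.00 = 0.2601, so W₂ = η₂·Q_m = 83.9 kJ.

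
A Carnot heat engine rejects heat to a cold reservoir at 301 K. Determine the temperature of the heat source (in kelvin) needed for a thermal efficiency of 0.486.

T_H ≈ 586 K

From η = 1 − T_C/T_H, solving for T_H gives T_H = T_C/(1 − η) = 301.00/(1 − 0.486) = 586 K.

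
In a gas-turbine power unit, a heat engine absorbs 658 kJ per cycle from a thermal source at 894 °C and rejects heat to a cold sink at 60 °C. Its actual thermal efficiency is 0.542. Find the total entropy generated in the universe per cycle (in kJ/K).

T_H = 894 °C → 894 + 273.15 = 1167.15 K.
T_C = 60 °C → 60 + 273.15 = 333.15 K.
W = η·Q_H = 0.542 × 658 = 356.6 kJ, so Q_C = Q_H − W = 301.4 kJ.
Entropy balance on the reservoirs: −Q_H/T_H = -0.5638 kJ/K, +Q_C/T_C = 0.9046 kJ/K.
ΔS_univ = −Q_H/T_H + Q_C/T_C = 0.341 kJ/K (> 0, since η = 0.542 < η_Carnot = 0.715).

ΔS_univ ≈ 0.341 kJ/K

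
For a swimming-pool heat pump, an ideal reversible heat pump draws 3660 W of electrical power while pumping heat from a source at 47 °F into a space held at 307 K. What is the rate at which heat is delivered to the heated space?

Q̇_H ≈ 44030 W

T_C = 47 °F → (47 − 32) × 5/9 = 8.33 °C = 281.48 K.
Reversible heating COP: COP_HP = T_H/(T_H − T_C) = 307.00/25.52 = 12.0314.
Q_H = COP_HP · W = 12.0314 × 3660 = 44030 W.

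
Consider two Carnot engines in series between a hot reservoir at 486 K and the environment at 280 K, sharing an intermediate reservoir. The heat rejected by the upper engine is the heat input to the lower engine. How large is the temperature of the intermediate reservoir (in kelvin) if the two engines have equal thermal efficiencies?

T_m ≈ 369 K

Equal efficiencies require 1 − T_m/T_H = 1 − T_C/T_m, i.e. T_m/T_H = T_C/T_m, so T_m = √(T_H·T_C) = √(486.00 × 280.00) = 369 K.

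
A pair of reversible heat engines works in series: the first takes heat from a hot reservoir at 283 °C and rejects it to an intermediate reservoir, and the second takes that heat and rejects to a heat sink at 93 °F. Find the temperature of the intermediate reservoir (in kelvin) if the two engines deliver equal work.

T_m ≈ 432 K

T_H = 283 °C → 283 + 273.15 = 556.15 K.
T_C = 93 °F → (93 − 32) × 5/9 = 33.89 °C = 307.04 K.
For reversible stages Q_m = Q_H·(T_m/T_H). Setting W₁ = Q_H(1 − T_m/T_H) equal to W₂ = Q_m(1 − T_C/T_m) = Q_H·(T_m − T_C)/T_H gives T_H − T_m = T_m − T_C, so T_m = (T_H + T_C)/2 = (556.15 + 307.04)/2 = 432 K.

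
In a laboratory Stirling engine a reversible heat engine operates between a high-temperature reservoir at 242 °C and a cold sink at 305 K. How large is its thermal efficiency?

η ≈ 0.408

T_H = 242 °C → 242 + 273.15 = 515.15 K.
For a reversible engine, η = 1 − T_C/T_H = 1 − 305.00/515.15 = 0.408.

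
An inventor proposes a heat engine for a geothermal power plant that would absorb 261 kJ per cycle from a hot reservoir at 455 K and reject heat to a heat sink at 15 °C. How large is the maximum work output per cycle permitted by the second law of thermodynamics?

T_C = 15 °C → 15 + 273.15 = 288.15 K.
No engine can exceed the Carnot limit: η_max = 1 − T_C/T_H = 1 − 288.15/455.00 = 0.3667.
W_max = η_max · Q_H = 0.3667 × 261 = 95.7 kJ.

W_max ≈ 95.7 kJ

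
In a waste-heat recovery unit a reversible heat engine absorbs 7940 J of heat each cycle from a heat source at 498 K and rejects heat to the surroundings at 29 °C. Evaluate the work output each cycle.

W ≈ 3120 J

T_C = 29 °C → 29 + 273.15 = 302.15 K.
η_rev = 1 − T_C/T_H = 1 − 302.15/498.00 = 0.3933.
W = η·Q_H = 0.3933 × 7940 = 3120 J.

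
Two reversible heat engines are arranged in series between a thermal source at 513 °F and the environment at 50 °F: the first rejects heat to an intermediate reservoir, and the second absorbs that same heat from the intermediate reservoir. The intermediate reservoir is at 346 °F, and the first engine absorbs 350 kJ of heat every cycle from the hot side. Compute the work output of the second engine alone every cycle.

W₂ ≈ 106.5 kJ

T_H = 513 °F → (513 − 32) × 5/9 = 267.22 °C = 540.37 K.
T_C = 50 °F → (50 − 32) × 5/9 = 10.00 °C = 283.15 K.
T_m = 346 °F → (346 − 32) × 5/9 = 174.44 °C = 447.59 K.
Heat entering the second stage: Q_m = Q_H·(T_m/T_H) = 350 × 447.59/540.37 = 289.9 kJ.
Second-stage efficiency η₂ = 1 − T_C/T_m = 1 − 283.15/447.59 = 0.3674, so W₂ = η₂·Q_m = 106.5 kJ.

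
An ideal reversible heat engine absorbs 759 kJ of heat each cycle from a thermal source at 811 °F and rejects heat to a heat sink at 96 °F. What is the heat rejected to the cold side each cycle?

T_H = 811 °F → (811 − 32) × 5/9 = 432.78 °C = 705.93 K.
T_C = 96 °F → (96 − 32) × 5/9 = 35.56 °C = 308.71 K.
Since the cycle is reversible, η = 1 − T_C/T_H = 1 − 308.71/705.93 = 0.5627.
For a reversible cycle Q_C/Q_H = T_C/T_H, so Q_C = 759 × 308.71/705.93 = 331.9 kJ.

Q_C ≈ 331.9 kJ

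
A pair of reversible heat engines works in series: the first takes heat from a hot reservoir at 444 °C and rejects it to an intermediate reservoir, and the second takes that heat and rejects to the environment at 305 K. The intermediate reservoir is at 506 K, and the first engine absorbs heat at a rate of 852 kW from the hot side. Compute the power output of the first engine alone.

T_H = 444 °C → 444 + 273.15 = 717.15 K.
First-stage efficiency η₁ = 1 − T_m/T_H = 1 − 506.00/717.15 = 0.2944.
W₁ = η₁·Q_H = 0.2944 × 852 = 250.9 kW.

Ẇ₁ ≈ 250.9 kW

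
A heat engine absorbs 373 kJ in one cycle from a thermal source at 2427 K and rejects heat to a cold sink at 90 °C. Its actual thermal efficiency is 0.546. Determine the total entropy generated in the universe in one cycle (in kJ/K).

ΔS_univ ≈ 0.3126 kJ/K

T_C = 90 °C → 90 + 273.15 = 363.15 K.
W = η·Q_H = 0.546 × 373 = 203.7 kJ, so Q_C = Q_H − W = 169.3 kJ.
Reservoir entropy changes: ΔS_H = −Q_H/T_H = −373/2427.00 = -0.1537 kJ/K and ΔS_C = +Q_C/T_C = 169.3/363.15 = 0.4663 kJ/K.
ΔS_univ = −Q_H/T_H + Q_C/T_C = 0.3126 kJ/K (> 0, since η = 0.546 < η_Carnot = 0.850).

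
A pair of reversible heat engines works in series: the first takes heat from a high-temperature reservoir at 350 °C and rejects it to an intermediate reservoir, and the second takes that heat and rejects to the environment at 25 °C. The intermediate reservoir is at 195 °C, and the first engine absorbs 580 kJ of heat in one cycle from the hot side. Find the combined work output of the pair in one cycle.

T_H = 350 °C → 350 + 273.15 = 623.15 K.
T_C = 25 °C → 25 + 273.15 = 298.15 K.
Two reversible stages in series are equivalent to a single Carnot engine between T_H and T_C, so η_total = 1 − T_C/T_H = 1 − 298.15/623.15 = 0.5215.
W_total = η_total · Q_H = 0.5215 × 580 = 302.5 kJ.

W_total ≈ 302.5 kJ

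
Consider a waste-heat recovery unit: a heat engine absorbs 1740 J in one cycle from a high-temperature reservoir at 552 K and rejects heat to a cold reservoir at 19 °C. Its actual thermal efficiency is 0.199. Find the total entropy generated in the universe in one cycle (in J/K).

T_C = 19 °C → 19 + 273.15 = 292.15 K.
W = η·Q_H = 0.199 × 1740 = 346.3 J, so Q_C = Q_H − W = 1394 J.
Entropy balance on the reservoirs: −Q_H/T_H = -3.152 J/K, +Q_C/T_C = 4.771 J/K.
ΔS_univ = −Q_H/T_H + Q_C/T_C = 1.618 J/K (> 0, since η = 0.199 < η_Carnot = 0.471).

ΔS_univ ≈ 1.618 J/K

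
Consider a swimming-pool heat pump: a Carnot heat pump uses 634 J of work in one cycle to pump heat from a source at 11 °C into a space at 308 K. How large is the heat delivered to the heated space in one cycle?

T_C = 11 °C → 11 + 273.15 = 284.15 K.
Reversible heating COP: COP_HP = T_H/(T_H − T_C) = 308.00/23.85 = 12.9140.
Q_H = COP_HP · W = 12.9140 × 634 = 8190 J.

Q_H ≈ 8190 J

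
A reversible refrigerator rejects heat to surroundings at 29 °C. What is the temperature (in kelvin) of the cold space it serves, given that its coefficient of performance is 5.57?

T_H = 29 °C → 29 + 273.15 = 302.15 K.
COP_R = T_C/(T_H − T_C) ⇒ T_C = T_H·COP_R/(1 + COP_R) = 302.15 × 5.57/(1 + 5.57) = 256 K.

T_C ≈ 256 K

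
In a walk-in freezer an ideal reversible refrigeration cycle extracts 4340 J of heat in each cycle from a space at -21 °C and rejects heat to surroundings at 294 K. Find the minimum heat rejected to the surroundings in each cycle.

Q_H ≈ 5060 J

T_C = -21 °C → -21 + 273.15 = 252.15 K.
For a reversible cycle Q_H/Q_C = T_H/T_C, so Q_H = Q_C·T_H/T_C = 4340 × 294.00/252.15 = 5060 J.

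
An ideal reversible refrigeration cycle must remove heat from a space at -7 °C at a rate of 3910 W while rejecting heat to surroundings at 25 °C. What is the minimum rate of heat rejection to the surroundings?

Q̇_H ≈ 4380 W

T_H = 25 °C → 25 + 273.15 = 298.15 K.
T_C = -7 °C → -7 + 273.15 = 266.15 K.
For a reversible cycle Q_H/Q_C = T_H/T_C, so Q_H = Q_C·T_H/T_C = 3910 × 298.15/266.15 = 4380 W.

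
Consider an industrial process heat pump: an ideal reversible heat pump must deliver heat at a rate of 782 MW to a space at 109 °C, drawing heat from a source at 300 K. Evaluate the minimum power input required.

T_H = 109 °C → 109 + 273.15 = 382.15 K.
The Carnot heat-pump COP is COP_HP = T_H/(T_H − T_C) = 382.15/82.15 = 4.6519.
W = Q_H/COP_HP = 782/4.6519 = 168.1 MW.

Ẇ_in ≈ 168.1 MW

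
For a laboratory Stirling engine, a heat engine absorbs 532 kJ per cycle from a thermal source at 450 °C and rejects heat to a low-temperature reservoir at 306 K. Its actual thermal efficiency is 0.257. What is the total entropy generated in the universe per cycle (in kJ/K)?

T_H = 450 °C → 450 + 273.15 = 723.15 K.
W = η·Q_H = 0.257 × 532 = 136.7 kJ, so Q_C = Q_H − W = 395.3 kJ.
Entropy balance on the reservoirs: −Q_H/T_H = -0.7357 kJ/K, +Q_C/T_C = 1.292 kJ/K.
ΔS_univ = −Q_H/T_H + Q_C/T_C = 0.5561 kJ/K (> 0, since η = 0.257 < η_Carnot = 0.577).

ΔS_univ ≈ 0.5561 kJ/K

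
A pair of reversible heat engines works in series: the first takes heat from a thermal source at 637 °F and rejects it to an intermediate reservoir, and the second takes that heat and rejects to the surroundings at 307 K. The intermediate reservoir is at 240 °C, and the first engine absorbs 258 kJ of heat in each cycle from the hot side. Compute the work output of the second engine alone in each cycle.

W₂ ≈ 87.3 kJ

T_H = 637 °F → (637 − 32) × 5/9 = 336.11 °C = 609.26 K.
T_m = 240 °C → 240 + 273.15 = 513.15 K.
Heat entering the second stage: Q_m = Q_H·(T_m/T_H) = 258 × 513.15/609.26 = 217 kJ.
Second-stage efficiency η₂ = 1 − T_C/T_m = 1 − 307.00/513.15 = 0.4017, so W₂ = η₂·Q_m = 87.3 kJ.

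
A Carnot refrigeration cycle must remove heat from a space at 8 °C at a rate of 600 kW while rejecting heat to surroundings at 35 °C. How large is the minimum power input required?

Ẇ_in ≈ 57.6 kW

T_H = 35 °C → 35 + 273.15 = 308.15 K.
T_C = 8 °C → 8 + 273.15 = 281.15 K.
The reversible coefficient of performance is COP_R = T_C/(T_H − T_C) = 281.15/27.00 = 10.4130.
W = Q_C/COP_R = 600/10.4130 = 57.6 kW.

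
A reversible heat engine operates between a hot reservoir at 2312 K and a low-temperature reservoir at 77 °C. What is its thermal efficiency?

η ≈ 0.8486

T_C = 77 °C → 77 + 273.15 = 350.15 K.
Carnot efficiency: η = 1 − T_C/T_H = 1 − 350.15/2312.00 = 0.8486.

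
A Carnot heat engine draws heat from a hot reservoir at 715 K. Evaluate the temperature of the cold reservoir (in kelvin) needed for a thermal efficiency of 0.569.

From η = 1 − T_C/T_H, T_C = T_H·(1 − η) = 715.00 × (1 − 0.569) = 308 K.

T_C ≈ 308 K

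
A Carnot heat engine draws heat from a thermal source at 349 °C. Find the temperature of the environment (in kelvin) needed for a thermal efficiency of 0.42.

T_H = 349 °C → 349 + 273.15 = 622.15 K.
From η = 1 − T_C/T_H, T_C = T_H·(1 − η) = 622.15 × (1 − 0.42) = 361 K.

T_C ≈ 361 K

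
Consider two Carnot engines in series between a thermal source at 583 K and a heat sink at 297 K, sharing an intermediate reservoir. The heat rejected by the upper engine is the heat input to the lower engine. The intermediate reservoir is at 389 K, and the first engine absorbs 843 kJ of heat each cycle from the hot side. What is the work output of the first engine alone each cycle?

W₁ ≈ 281 kJ

First-stage efficiency η₁ = 1 − T_m/T_H = 1 − 389.00/583.00 = 0.3328.
W₁ = η₁·Q_H = 0.3328 × 843 = 281 kJ.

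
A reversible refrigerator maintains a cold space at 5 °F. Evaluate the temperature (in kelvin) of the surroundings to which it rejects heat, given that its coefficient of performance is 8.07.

T_C = 5 °F → (5 − 32) × 5/9 = -15.00 °C = 258.15 K.
COP_R = T_C/(T_H − T_C) ⇒ T_H = T_C·(1 + 1/COP_R) = 258.15 × (1 + 1/8.07) = 290 K.

T_H ≈ 290 K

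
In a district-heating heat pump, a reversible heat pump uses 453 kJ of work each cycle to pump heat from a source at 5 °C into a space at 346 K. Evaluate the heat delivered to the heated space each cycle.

Q_H ≈ 2310 kJ

T_C = 5 °C → 5 + 273.15 = 278.15 K.
The Carnot heat-pump COP is COP_HP = T_H/(T_H − T_C) = 346.00/67.85 = 5.0995.
Q_H = COP_HP · W = 5.0995 × 453 = 2310 kJ.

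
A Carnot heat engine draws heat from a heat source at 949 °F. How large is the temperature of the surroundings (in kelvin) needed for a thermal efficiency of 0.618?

T_H = 949 °F → (949 − 32) × 5/9 = 509.44 °C = 782.59 K.
From η = 1 − T_C/T_H, T_C = T_H·(1 − η) = 782.59 × (1 − 0.618) = 299 K.

T_C ≈ 299 K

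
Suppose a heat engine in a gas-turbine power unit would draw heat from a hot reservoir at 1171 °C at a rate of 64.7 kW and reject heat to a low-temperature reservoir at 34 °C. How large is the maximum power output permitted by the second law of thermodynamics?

Ẇ_max ≈ 50.9 kW

T_H = 1171 °C → 1171 + 273.15 = 1444.15 K.
T_C = 34 °C → 34 + 273.15 = 307.15 K.
The second-law ceiling is the Carnot efficiency, η_max = 1 − T_C/T_H = 1 − 307.15/1444.15 = 0.7873.
W_max = η_max · Q_H = 0.7873 × 64.7 = 50.9 kW.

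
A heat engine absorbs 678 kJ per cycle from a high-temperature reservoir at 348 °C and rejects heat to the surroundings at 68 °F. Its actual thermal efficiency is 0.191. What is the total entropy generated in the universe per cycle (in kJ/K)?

ΔS_univ ≈ 0.780 kJ/K

T_H = 348 °C → 348 + 273.15 = 621.15 K.
T_C = 68 °F → (68 − 32) × 5/9 = 20.00 °C = 293.15 K.
W = η·Q_H = 0.191 × 678 = 129.5 kJ, so Q_C = Q_H − W = 548.5 kJ.
The hot reservoir loses entropy Q_H/T_H = 678/621.15 = 1.092 kJ/K; the cold reservoir gains Q_C/T_C = 548.5/293.15 = 1.871 kJ/K.
ΔS_univ = −Q_H/T_H + Q_C/T_C = 0.780 kJ/K (> 0, since η = 0.191 < η_Carnot = 0.528).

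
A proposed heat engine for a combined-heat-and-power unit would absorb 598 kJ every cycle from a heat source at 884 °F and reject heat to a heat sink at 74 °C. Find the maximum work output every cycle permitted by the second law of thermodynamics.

T_H = 884 °F → (884 − 32) × 5/9 = 473.33 °C = 746.48 K.
T_C = 74 °C → 74 + 273.15 = 347.15 K.
The upper bound on efficiency is η_max = 1 − T_C/T_H = 1 − 347.15/746.48 = 0.5350.
W_max = η_max · Q_H = 0.5350 × 598 = 319.9 kJ.

W_max ≈ 319.9 kJ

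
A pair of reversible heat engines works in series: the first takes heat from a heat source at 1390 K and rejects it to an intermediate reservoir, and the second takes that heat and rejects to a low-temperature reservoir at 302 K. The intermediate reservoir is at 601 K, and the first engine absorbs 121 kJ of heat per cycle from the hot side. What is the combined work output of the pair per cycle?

Two reversible stages in series are equivalent to a single Carnot engine between T_H and T_C, so η_total = 1 − T_C/T_H = 1 − 302.00/1390.00 = 0.7827.
W_total = η_total · Q_H = 0.7827 × 121 = 94.7 kJ.

W_total ≈ 94.7 kJ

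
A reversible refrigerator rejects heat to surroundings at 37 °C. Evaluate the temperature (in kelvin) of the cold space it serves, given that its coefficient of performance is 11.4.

T_H = 37 °C → 37 + 273.15 = 310.15 K.
COP_R = T_C/(T_H − T_C) ⇒ T_C = T_H·COP_R/(1 + COP_R) = 310.15 × 11.4/(1 + 11.4) = 285.1 K.

T_C ≈ 285.1 K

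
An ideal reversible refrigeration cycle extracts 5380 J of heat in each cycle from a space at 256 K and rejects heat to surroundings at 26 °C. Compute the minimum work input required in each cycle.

W_in ≈ 907 J

T_H = 26 °C → 26 + 273.15 = 299.15 K.
Carnot COP: COP_R = T_C/(T_H − T_C) = 256.00/43.15 = 5.9328.
W = Q_C/COP_R = 5380/5.9328 = 907 J.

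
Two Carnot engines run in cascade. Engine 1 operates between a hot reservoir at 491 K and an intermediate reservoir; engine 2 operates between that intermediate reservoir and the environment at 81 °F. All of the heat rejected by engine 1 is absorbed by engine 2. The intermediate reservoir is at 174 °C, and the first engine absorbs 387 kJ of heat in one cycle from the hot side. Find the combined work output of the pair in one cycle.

W_total ≈ 150 kJ

T_C = 81 °F → (81 − 32) × 5/9 = 27.22 °C = 300.37 K.
Two reversible stages in series are equivalent to a single Carnot engine between T_H and T_C, so η_total = 1 − T_C/T_H = 1 − 300.37/491.00 = 0.3882.
W_total = η_total · Q_H = 0.3882 × 387 = 150 kJ.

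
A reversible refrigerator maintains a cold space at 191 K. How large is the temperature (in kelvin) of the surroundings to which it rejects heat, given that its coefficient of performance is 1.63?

COP_R = T_C/(T_H − T_C) ⇒ T_H = T_C·(1 + 1/COP_R) = 191.00 × (1 + 1/1.63) = 308 K.

T_H ≈ 308 K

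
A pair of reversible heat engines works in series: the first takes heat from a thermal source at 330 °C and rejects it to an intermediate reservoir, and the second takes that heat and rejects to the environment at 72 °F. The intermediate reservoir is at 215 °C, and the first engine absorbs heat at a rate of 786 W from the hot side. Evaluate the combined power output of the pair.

Ẇ_total ≈ 401.1 W

T_H = 330 °C → 330 + 273.15 = 603.15 K.
T_C = 72 °F → (72 − 32) × 5/9 = 22.22 °C = 295.37 K.
Two reversible stages in series are equivalent to a single Carnot engine between T_H and T_C, so η_total = 1 − T_C/T_H = 1 − 295.37/603.15 = 0.5103.
W_total = η_total · Q_H = 0.5103 × 786 = 401.1 W.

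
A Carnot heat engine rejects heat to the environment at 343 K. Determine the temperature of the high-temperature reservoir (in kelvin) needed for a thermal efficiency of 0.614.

T_H ≈ 889 K

From η = 1 − T_C/T_H, solving for T_H gives T_H = T_C/(1 − η) = 343.00/(1 − 0.614) = 889 K.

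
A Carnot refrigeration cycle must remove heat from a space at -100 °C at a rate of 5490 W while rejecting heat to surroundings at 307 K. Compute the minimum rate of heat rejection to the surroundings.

T_C = -100 °C → -100 + 273.15 = 173.15 K.
For a reversible cycle Q_H/Q_C = T_H/T_C, so Q_H = Q_C·T_H/T_C = 5490 × 307.00/173.15 = 9734 W.

Q̇_H ≈ 9734 W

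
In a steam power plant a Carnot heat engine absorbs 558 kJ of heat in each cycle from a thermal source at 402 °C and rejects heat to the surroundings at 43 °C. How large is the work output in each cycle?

T_H = 402 °C → 402 + 273.15 = 675.15 K.
T_C = 43 °C → 43 + 273.15 = 316.15 K.
Since the cycle is reversible, η = 1 − T_C/T_H = 1 − 316.15/675.15 = 0.5317.
W = η·Q_H = 0.5317 × 558 = 297 kJ.

W ≈ 297 kJ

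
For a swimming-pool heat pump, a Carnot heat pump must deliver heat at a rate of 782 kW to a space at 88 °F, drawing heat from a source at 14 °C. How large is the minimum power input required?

T_H = 88 °F → (88 − 32) × 5/9 = 31.11 °C = 304.26 K.
T_C = 14 °C → 14 + 273.15 = 287.15 K.
The Carnot heat-pump COP is COP_HP = T_H/(T_H − T_C) = 304.26/17.11 = 17.7815.
W = Q_H/COP_HP = 782/17.7815 = 43.98 kW.

Ẇ_in ≈ 43.98 kW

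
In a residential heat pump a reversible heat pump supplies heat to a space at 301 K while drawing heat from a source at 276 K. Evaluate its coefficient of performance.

Reversible heating COP: COP_HP = T_H/(T_H − T_C) = 301.00/(301.00 − 276.00) = 12.0.

COP_HP ≈ 12.0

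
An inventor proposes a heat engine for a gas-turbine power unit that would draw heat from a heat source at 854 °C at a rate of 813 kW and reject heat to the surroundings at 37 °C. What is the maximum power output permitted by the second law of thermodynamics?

T_H = 854 °C → 854 + 273.15 = 1127.15 K.
T_C = 37 °C → 37 + 273.15 = 310.15 K.
The upper bound on efficiency is η_max = 1 − T_C/T_H = 1 − 310.15/1127.15 = 0.7248.
W_max = η_max · Q_H = 0.7248 × 813 = 589 kW.

Ẇ_max ≈ 589 kW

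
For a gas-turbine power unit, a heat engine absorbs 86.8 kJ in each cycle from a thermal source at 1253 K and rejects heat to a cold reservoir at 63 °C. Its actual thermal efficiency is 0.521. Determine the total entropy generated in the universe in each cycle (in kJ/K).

T_C = 63 °C → 63 + 273.15 = 336.15 K.
W = η·Q_H = 0.521 × 86.8 = 45.22 kJ, so Q_C = Q_H − W = 41.58 kJ.
The hot reservoir loses entropy Q_H/T_H = 86.8/1253.00 = 0.06927 kJ/K; the cold reservoir gains Q_C/T_C = 41.58/336.15 = 0.1237 kJ/K.
ΔS_univ = −Q_H/T_H + Q_C/T_C = 0.0544 kJ/K (> 0, since η = 0.521 < η_Carnot = 0.732).

ΔS_univ ≈ 0.0544 kJ/K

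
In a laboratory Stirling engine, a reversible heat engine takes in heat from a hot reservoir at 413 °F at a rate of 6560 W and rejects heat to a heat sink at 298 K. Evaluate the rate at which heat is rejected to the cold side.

Q̇_C ≈ 4032 W

T_H = 413 °F → (413 − 32) × 5/9 = 211.67 °C = 484.82 K.
Since the cycle is reversible, η = 1 − T_C/T_H = 1 − 298.00/484.82 = 0.3853.
For a reversible cycle Q_C/Q_H = T_C/T_H, so Q_C = 6560 × 298.00/484.82 = 4032 W.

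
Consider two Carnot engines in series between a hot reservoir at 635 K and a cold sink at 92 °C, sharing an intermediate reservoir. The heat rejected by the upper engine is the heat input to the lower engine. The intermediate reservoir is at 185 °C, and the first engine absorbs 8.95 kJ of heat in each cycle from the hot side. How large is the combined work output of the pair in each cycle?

T_C = 92 °C → 92 + 273.15 = 365.15 K.
Two reversible stages in series are equivalent to a single Carnot engine between T_H and T_C, so η_total = 1 − T_C/T_H = 1 − 365.15/635.00 = 0.4250.
W_total = η_total · Q_H = 0.4250 × 8.95 = 3.80 kJ.

W_total ≈ 3.80 kJ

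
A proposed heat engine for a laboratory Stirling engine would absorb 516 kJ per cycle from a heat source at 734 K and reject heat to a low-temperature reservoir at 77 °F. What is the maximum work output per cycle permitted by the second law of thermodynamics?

T_C = 77 °F → (77 − 32) × 5/9 = 25.00 °C = 298.15 K.
By the Carnot theorem, η_max = 1 − T_C/T_H = 1 − 298.15/734.00 = 0.5938.
W_max = η_max · Q_H = 0.5938 × 516 = 306 kJ.

W_max ≈ 306 kJ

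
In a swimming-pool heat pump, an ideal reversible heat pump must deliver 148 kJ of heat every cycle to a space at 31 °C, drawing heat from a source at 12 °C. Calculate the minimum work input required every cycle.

T_H = 31 °C → 31 + 273.15 = 304.15 K.
T_C = 12 °C → 12 + 273.15 = 285.15 K.
COP_HP = T_H/(T_H − T_C) = 304.15/19.00 = 16.0079.
W = Q_H/COP_HP = 148/16.0079 = 9.245 kJ.

W_in ≈ 9.245 kJ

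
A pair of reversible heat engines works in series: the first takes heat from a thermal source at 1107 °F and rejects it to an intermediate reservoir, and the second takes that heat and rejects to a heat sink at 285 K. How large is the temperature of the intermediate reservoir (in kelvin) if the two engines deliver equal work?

T_m ≈ 578 K

T_H = 1107 °F → (1107 − 32) × 5/9 = 597.22 °C = 870.37 K.
For reversible stages Q_m = Q_H·(T_m/T_H). Setting W₁ = Q_H(1 − T_m/T_H) equal to W₂ = Q_m(1 − T_C/T_m) = Q_H·(T_m − T_C)/T_H gives T_H − T_m = T_m − T_C, so T_m = (T_H + T_C)/2 = (870.37 + 285.00)/2 = 578 K.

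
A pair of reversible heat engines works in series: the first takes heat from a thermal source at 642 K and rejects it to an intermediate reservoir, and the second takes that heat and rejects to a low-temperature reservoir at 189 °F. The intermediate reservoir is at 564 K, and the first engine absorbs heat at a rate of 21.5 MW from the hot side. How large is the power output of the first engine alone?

Ẇ₁ ≈ 2.61 MW

T_C = 189 °F → (189 − 32) × 5/9 = 87.22 °C = 360.37 K.
First-stage efficiency η₁ = 1 − T_m/T_H = 1 − 564.00/642.00 = 0.1215.
W₁ = η₁·Q_H = 0.1215 × 21.5 = 2.61 MW.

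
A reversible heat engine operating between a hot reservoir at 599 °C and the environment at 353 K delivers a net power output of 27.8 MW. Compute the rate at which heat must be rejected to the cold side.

Q̇_C ≈ 18.90 MW

T_H = 599 °C → 599 + 273.15 = 872.15 K.
For a reversible engine, η = 1 − T_C/T_H = 1 − 353.00/872.15 = 0.5953.
Since Q_C/Q_H = T_C/T_H and Q_H = W/η, Q_C = W·T_C/(T_H − T_C) = 27.8 × 353.00/519.15 = 18.90 MW.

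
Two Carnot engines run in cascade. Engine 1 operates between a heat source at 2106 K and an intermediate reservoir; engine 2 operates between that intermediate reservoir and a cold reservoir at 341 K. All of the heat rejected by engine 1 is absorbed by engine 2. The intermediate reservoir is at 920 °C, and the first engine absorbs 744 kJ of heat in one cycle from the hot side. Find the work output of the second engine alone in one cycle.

W₂ ≈ 301.0 kJ

T_m = 920 °C → 920 + 273.15 = 1193.15 K.
Heat entering the second stage: Q_m = Q_H·(T_m/T_H) = 744 × 1193.15/2106.00 = 421.5 kJ.
Second-stage efficiency η₂ = 1 − T_C/T_m = 1 − 341.00/1193.15 = 0.7142, so W₂ = η₂·Q_m = 301.0 kJ.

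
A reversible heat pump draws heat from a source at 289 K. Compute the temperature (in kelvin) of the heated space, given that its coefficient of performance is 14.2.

COP_HP = T_H/(T_H − T_C) ⇒ T_H = T_C·COP_HP/(COP_HP − 1) = 289.00 × 14.2/(14.2 − 1) = 311 K.

T_H ≈ 311 K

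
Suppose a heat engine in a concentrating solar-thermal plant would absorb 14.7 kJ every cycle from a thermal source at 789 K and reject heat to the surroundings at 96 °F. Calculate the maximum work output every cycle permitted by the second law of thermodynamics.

T_C = 96 °F → (96 − 32) × 5/9 = 35.56 °C = 308.71 K.
No engine can exceed the Carnot limit: η_max = 1 − T_C/T_H = 1 − 308.71/789.00 = 0.6087.
W_max = η_max · Q_H = 0.6087 × 14.7 = 8.95 kJ.

W_max ≈ 8.95 kJ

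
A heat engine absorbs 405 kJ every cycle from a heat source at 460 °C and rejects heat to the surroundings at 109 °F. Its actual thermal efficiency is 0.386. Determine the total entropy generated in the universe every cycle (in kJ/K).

T_H = 460 °C → 460 + 273.15 = 733.15 K.
T_C = 109 °F → (109 − 32) × 5/9 = 42.78 °C = 315.93 K.
W = η·Q_H = 0.386 × 405 = 156.3 kJ, so Q_C = Q_H − W = 248.7 kJ.
Entropy balance on the reservoirs: −Q_H/T_H = -0.5524 kJ/K, +Q_C/T_C = 0.7871 kJ/K.
ΔS_univ = −Q_H/T_H + Q_C/T_C = 0.235 kJ/K (> 0, since η = 0.386 < η_Carnot = 0.569).

ΔS_univ ≈ 0.235 kJ/K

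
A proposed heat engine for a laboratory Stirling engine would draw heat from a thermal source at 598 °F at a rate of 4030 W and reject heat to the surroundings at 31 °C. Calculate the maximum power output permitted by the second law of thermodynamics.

Ẇ_max ≈ 1944 W

T_H = 598 °F → (598 − 32) × 5/9 = 314.44 °C = 587.59 K.
T_C = 31 °C → 31 + 273.15 = 304.15 K.
No engine can exceed the Carnot limit: η_max = 1 − T_C/T_H = 1 − 304.15/587.59 = 0.4824.
W_max = η_max · Q_H = 0.4824 × 4030 = 1944 W.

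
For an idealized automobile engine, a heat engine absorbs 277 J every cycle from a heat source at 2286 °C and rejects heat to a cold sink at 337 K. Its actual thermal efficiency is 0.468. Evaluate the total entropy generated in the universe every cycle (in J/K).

ΔS_univ ≈ 0.3290 J/K

T_H = 2286 °C → 2286 + 273.15 = 2559.15 K.
W = η·Q_H = 0.468 × 277 = 129.6 J, so Q_C = Q_H − W = 147.4 J.
The hot reservoir loses entropy Q_H/T_H = 277/2559.15 = 0.1082 J/K; the cold reservoir gains Q_C/T_C = 147.4/337.00 = 0.4373 J/K.
ΔS_univ = −Q_H/T_H + Q_C/T_C = 0.3290 J/K (> 0, since η = 0.468 < η_Carnot = 0.868).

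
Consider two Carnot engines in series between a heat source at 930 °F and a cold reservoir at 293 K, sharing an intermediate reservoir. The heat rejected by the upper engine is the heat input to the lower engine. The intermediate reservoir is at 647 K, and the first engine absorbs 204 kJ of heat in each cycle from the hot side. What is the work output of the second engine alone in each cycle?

T_H = 930 °F → (930 − 32) × 5/9 = 498.89 °C = 772.04 K.
Heat entering the second stage: Q_m = Q_H·(T_m/T_H) = 204 × 647.00/772.04 = 171 kJ.
Second-stage efficiency η₂ = 1 − T_C/T_m = 1 − 293.00/647.00 = 0.5471, so W₂ = η₂·Q_m = 93.5 kJ.

W₂ ≈ 93.5 kJ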